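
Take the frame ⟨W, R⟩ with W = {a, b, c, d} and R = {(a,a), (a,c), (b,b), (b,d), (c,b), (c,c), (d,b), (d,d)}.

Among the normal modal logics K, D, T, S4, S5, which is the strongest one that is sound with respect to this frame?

T

Serial (axiom D): yes — every world has a successor (e.g. a R a).
Reflexive (axiom T): yes — every world is R-related to itself.
Transitive (axiom 4): no — a R c and c R b, but not a R b.
Euclidean (axiom 5): no — a R c and a R a, but not c R a.
So F validates K, D, T; S4 would additionally require R to be transitive. The strongest is T.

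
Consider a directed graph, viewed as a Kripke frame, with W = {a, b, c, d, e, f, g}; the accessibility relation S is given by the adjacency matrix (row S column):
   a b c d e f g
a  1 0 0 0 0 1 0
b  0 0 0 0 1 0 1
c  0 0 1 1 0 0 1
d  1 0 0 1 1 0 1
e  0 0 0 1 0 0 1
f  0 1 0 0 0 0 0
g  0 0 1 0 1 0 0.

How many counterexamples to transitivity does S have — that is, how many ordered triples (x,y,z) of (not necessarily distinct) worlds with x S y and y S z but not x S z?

18

Enumerating: (a,f,b), (b,e,d), (b,g,c), (c,d,a), (c,d,e), (c,g,e), (d,a,f), (d,g,c), (e,d,a), (e,d,e), (e,g,c), (e,g,e), (f,b,e), (f,b,g), (g,c,d), (g,c,g), (g,e,d), (g,e,g).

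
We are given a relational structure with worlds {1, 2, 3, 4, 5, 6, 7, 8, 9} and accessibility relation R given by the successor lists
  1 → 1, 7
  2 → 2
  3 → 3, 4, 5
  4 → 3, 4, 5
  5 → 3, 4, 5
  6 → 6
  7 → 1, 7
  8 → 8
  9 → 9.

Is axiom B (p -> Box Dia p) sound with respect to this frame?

Yes

By correspondence theory, B is valid on a frame iff R is symmetric.
Symmetric: yes — every pair in R has its reverse in R.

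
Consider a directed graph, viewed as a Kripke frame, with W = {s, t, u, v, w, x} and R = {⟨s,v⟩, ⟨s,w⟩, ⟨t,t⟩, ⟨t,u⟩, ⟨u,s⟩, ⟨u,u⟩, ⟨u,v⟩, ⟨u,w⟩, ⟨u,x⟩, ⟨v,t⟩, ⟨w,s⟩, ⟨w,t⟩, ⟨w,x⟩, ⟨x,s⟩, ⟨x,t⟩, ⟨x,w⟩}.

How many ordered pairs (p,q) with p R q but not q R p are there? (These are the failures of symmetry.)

Enumerating: (s,v), (t,u), (u,s), (u,v), (u,w), (u,x), (v,t), (w,t), (x,s), (x,t).

10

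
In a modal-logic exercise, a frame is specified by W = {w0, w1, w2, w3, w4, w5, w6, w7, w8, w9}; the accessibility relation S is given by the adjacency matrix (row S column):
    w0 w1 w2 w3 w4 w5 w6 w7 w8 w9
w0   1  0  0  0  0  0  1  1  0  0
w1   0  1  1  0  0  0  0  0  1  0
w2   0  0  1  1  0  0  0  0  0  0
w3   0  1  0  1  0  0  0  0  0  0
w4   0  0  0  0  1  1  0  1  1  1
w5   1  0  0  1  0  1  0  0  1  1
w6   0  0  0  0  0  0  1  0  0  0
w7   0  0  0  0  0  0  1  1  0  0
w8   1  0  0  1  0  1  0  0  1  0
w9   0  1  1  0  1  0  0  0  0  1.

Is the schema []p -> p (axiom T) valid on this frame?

Yes

Axiom T corresponds to the accessibility relation being reflexive.
Reflexive: yes — every world is S-related to itself.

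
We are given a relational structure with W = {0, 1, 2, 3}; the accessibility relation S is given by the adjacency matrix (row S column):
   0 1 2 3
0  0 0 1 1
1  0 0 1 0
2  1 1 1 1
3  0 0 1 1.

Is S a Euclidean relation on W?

Euclidean: no — 2 S 0 and 2 S 1, but not 0 S 1.

No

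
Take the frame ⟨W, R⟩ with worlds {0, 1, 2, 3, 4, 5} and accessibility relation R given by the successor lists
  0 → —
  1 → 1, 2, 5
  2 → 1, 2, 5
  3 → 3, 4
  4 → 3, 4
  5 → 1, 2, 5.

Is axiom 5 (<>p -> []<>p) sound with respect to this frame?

The schema 5 characterises exactly the Euclidean frames.
Euclidean: yes — any two successors of a common world are R-related.

Yes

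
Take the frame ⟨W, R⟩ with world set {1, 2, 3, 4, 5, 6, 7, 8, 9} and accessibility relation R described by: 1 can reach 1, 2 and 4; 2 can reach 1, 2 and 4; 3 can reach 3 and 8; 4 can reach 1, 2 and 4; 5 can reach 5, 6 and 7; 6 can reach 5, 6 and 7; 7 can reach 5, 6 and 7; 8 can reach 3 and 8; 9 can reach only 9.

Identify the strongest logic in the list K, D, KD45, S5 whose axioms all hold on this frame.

Serial (axiom D): yes — every world has a successor (e.g. 1 R 1).
Euclidean (axiom 5): yes — any two successors of a common world are R-related.
Transitive (axiom 4): yes — every two-step R-path is closed by a direct edge.
Reflexive (axiom T): yes — every world is R-related to itself.
So F validates K, D, KD45, S5. The strongest is S5.

S5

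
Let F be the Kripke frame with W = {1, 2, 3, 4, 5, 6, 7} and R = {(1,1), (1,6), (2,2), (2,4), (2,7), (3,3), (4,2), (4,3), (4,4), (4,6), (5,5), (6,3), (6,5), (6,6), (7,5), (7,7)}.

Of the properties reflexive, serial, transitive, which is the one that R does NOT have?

Reflexive: yes — every world is R-related to itself.
Serial: yes — every world has a successor (e.g. 1 R 1).
Transitive: no — 1 R 6 and 6 R 3, but not 1 R 3.
Only transitive fails.

transitive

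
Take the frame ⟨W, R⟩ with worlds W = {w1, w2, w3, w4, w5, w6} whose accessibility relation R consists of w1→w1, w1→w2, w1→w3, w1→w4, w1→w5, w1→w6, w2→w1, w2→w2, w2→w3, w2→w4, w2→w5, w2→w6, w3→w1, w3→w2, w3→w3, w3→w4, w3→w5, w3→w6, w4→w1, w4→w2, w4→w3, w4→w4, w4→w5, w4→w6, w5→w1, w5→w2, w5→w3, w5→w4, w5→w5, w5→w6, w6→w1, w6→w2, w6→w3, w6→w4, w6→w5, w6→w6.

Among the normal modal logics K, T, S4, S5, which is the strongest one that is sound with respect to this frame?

S5

Reflexive (axiom T): yes — every world is R-related to itself.
Transitive (axiom 4): yes — every two-step R-path is closed by a direct edge.
Euclidean (axiom 5): yes — any two successors of a common world are R-related.
So F validates K, T, S4, S5. The strongest is S5.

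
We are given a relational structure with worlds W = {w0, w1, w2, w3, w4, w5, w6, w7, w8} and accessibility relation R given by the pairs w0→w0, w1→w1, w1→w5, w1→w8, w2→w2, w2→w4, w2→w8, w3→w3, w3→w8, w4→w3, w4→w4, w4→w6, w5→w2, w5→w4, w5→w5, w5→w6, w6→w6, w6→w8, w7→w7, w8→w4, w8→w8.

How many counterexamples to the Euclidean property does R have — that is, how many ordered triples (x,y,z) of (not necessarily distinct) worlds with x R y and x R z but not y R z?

Enumerating: (w1,w5,w1), (w1,w5,w8), (w1,w8,w1), (w1,w8,w5), (w2,w4,w2), (w2,w4,w8), (w2,w8,w2), (w3,w8,w3), (w4,w3,w4), (w4,w3,w6), (w4,w6,w3), (w4,w6,w4), … and 9 more.
Total: 21.

21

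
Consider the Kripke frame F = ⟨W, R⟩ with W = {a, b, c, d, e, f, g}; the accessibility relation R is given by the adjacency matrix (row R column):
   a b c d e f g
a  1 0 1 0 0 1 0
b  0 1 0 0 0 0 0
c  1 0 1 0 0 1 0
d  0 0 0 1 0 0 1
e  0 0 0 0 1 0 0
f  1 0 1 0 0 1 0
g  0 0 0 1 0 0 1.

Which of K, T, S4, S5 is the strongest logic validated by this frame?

S5

Reflexive (axiom T): yes — every world is R-related to itself.
Transitive (axiom 4): yes — every two-step R-path is closed by a direct edge.
Euclidean (axiom 5): yes — any two successors of a common world are R-related.
So F validates K, T, S4, S5. The strongest is S5.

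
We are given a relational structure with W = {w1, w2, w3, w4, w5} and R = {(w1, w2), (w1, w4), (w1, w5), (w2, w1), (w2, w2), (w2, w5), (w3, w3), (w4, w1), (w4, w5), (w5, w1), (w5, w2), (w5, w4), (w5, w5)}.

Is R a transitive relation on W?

No

Transitive: no — w2 R w1 and w1 R w4, but not w2 R w4.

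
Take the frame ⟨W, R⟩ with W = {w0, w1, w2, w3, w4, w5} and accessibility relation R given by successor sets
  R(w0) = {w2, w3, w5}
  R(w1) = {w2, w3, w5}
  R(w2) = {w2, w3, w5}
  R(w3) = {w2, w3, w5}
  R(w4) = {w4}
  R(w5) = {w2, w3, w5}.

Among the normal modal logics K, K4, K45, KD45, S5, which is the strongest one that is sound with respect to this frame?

KD45

Transitive (axiom 4): yes — every two-step R-path is closed by a direct edge.
Euclidean (axiom 5): yes — any two successors of a common world are R-related.
Serial (axiom D): yes — every world has a successor (e.g. w0 R w2).
Reflexive (axiom T): no — w0 is not related to itself.
So F validates K, K4, K45, KD45; S5 would additionally require R to be reflexive. The strongest is KD45.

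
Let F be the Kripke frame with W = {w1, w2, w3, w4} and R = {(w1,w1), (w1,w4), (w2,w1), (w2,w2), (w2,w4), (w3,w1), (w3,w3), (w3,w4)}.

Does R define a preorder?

No

Reflexive: no — w4 is not related to itself.
Transitive: yes — every two-step R-path is closed by a direct edge.
So R is not a preorder.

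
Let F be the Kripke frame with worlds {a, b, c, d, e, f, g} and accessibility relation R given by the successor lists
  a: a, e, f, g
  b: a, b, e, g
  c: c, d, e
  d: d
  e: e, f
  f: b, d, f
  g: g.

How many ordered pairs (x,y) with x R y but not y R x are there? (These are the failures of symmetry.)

Enumerating: (a,e), (a,f), (a,g), (b,a), (b,e), (b,g), (c,d), (c,e), (e,f), (f,b), (f,d).

11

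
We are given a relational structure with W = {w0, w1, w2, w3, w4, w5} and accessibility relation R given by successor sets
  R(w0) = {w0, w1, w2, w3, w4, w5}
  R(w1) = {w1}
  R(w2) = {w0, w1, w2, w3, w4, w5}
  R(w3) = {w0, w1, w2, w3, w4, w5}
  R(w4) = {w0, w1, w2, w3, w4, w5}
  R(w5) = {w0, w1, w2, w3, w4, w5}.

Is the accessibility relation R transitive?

Yes

Transitive: yes — every two-step R-path is closed by a direct edge.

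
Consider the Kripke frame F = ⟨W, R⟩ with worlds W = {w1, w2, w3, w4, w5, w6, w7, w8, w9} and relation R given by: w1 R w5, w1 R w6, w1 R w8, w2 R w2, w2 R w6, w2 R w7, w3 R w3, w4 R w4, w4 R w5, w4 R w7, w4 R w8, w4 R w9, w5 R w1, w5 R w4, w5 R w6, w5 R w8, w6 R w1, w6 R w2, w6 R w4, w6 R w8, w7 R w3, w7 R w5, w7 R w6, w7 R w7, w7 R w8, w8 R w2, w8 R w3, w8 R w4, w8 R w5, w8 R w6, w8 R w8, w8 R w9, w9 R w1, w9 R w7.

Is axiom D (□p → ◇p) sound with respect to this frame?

Yes

By correspondence theory, D is valid on a frame iff R is serial.
Serial: yes — every world has a successor (e.g. w1 R w5).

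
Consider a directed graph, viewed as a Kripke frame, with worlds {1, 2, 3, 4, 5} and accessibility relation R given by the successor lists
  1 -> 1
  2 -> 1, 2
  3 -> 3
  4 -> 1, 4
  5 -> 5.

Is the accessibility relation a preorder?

Yes

Reflexive: yes — every world is R-related to itself.
Transitive: yes — every two-step R-path is closed by a direct edge.
So R is a preorder.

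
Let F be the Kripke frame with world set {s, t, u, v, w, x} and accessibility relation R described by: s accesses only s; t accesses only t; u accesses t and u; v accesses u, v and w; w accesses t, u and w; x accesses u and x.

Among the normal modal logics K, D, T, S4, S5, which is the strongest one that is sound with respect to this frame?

T

Serial (axiom D): yes — every world has a successor (e.g. s R s).
Reflexive (axiom T): yes — every world is R-related to itself.
Transitive (axiom 4): no — v R u and u R t, but not v R t.
Euclidean (axiom 5): no — v R u and v R w, but not u R w.
So F validates K, D, T; S4 would additionally require R to be transitive. The strongest is T.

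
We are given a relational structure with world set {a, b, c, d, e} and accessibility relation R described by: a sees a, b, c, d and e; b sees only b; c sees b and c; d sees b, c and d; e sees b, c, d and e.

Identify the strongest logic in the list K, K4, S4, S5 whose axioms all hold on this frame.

Transitive (axiom 4): yes — every two-step R-path is closed by a direct edge.
Reflexive (axiom T): yes — every world is R-related to itself.
Euclidean (axiom 5): no — a R b and a R c, but not b R c.
So F validates K, K4, S4; S5 would additionally require R to be Euclidean. The strongest is S4.

S4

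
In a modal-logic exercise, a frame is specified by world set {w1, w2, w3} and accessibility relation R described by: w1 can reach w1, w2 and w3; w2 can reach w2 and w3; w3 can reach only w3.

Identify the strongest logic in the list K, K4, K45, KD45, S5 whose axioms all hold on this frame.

K4

Transitive (axiom 4): yes — every two-step R-path is closed by a direct edge.
Euclidean (axiom 5): no — w1 R w3 and w1 R w2, but not w3 R w2.
Serial (axiom D): yes — every world has a successor (e.g. w1 R w1).
Reflexive (axiom T): yes — every world is R-related to itself.
So F validates K, K4; K45 would additionally require R to be Euclidean. The strongest is K4.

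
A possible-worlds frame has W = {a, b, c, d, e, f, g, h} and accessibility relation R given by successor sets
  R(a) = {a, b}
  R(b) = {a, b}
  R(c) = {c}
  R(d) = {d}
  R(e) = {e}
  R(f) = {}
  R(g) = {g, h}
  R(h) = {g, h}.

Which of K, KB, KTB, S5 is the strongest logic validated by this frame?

Symmetric (axiom B): yes — every pair in R has its reverse in R.
Reflexive (axiom T): no — f is not related to itself.
Euclidean (axiom 5): yes — any two successors of a common world are R-related.
So F validates K, KB; KTB would additionally require R to be reflexive. The strongest is KB.

KB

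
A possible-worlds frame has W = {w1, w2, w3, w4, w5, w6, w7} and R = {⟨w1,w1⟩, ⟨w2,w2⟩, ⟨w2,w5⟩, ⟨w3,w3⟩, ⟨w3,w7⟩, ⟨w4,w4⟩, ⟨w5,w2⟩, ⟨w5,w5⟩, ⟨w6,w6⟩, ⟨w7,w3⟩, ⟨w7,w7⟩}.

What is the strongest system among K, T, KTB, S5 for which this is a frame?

S5

Reflexive (axiom T): yes — every world is R-related to itself.
Symmetric (axiom B): yes — every pair in R has its reverse in R.
Euclidean (axiom 5): yes — any two successors of a common world are R-related.
So F validates K, T, KTB, S5. The strongest is S5.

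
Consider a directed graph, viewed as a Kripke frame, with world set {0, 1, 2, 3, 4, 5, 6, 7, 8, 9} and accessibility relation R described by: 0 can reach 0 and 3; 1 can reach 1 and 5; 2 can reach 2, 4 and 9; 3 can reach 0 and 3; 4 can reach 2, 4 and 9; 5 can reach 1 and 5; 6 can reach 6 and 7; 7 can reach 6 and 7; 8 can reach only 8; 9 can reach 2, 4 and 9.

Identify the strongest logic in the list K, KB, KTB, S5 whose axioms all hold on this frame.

Symmetric (axiom B): yes — every pair in R has its reverse in R.
Reflexive (axiom T): yes — every world is R-related to itself.
Euclidean (axiom 5): yes — any two successors of a common world are R-related.
So F validates K, KB, KTB, S5. The strongest is S5.

S5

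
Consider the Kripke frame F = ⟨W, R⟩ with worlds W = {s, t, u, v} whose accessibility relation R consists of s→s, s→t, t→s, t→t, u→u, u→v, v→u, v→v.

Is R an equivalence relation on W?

Yes

Reflexive: yes — every world is R-related to itself.
Symmetric: yes — every pair in R has its reverse in R.
Transitive: yes — every two-step R-path is closed by a direct edge.
So R is an equivalence relation.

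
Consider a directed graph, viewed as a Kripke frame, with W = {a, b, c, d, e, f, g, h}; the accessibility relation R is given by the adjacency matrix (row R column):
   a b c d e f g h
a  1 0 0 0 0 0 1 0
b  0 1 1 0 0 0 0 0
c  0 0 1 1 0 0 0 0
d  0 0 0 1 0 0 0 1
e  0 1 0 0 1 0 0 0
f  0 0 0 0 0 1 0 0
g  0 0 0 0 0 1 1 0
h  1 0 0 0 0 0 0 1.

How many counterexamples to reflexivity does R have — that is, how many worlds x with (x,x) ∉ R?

R is reflexive; there are no such worlds.

0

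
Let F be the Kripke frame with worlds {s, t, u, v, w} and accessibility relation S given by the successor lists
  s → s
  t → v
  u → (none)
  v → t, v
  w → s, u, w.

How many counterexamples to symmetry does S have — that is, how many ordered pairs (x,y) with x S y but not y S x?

Enumerating: (w,s), (w,u).

2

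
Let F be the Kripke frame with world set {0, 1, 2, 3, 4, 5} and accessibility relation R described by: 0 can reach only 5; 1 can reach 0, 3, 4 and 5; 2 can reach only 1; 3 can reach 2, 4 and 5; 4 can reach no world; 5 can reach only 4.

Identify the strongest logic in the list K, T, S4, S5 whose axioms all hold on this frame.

Reflexive (axiom T): no — 0 is not related to itself.
Transitive (axiom 4): no — 0 R 5 and 5 R 4, but not 0 R 4.
Euclidean (axiom 5): no — 1 R 0 and 1 R 3, but not 0 R 3.
So F validates K; T would additionally require R to be reflexive. The strongest is K.

K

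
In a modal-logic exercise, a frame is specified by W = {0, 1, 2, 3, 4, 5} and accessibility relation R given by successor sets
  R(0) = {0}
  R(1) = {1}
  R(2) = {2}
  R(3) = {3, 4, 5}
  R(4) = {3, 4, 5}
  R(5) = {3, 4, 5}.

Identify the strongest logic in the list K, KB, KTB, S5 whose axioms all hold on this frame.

S5

Symmetric (axiom B): yes — every pair in R has its reverse in R.
Reflexive (axiom T): yes — every world is R-related to itself.
Euclidean (axiom 5): yes — any two successors of a common world are R-related.
So F validates K, KB, KTB, S5. The strongest is S5.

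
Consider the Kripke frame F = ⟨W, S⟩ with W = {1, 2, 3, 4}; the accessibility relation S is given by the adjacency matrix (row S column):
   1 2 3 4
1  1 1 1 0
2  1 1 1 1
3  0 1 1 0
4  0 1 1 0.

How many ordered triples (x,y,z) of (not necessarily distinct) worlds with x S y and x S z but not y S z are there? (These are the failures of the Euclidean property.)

6

Enumerating: (1,3,1), (2,1,4), (2,3,1), (2,3,4), (2,4,1), (2,4,4).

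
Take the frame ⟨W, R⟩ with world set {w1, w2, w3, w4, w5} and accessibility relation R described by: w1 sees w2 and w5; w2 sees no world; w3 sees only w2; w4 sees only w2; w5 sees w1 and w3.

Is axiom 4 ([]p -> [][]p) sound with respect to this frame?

Axiom 4 corresponds to the accessibility relation being transitive.
Transitive: no — w1 R w5 and w5 R w3, but not w1 R w3.

No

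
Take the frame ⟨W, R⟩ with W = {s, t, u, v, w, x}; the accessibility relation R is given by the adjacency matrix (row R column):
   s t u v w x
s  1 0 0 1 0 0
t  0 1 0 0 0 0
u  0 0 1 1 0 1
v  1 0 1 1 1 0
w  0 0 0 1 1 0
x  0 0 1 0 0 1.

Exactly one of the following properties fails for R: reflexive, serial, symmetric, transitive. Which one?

Reflexive: yes — every world is R-related to itself.
Serial: yes — every world has a successor (e.g. s R s).
Symmetric: yes — every pair in R has its reverse in R.
Transitive: no — s R v and v R u, but not s R u.
Only transitive fails.

transitive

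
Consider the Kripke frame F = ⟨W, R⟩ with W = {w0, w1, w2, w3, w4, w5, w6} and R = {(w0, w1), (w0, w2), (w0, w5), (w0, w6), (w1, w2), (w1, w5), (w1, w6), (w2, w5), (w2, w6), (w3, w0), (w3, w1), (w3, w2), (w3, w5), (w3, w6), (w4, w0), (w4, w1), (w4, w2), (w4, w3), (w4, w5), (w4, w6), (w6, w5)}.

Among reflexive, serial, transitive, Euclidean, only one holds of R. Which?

transitive

Reflexive: no — w0 is not related to itself.
Serial: no — w5 has no R-successor.
Transitive: yes — every two-step R-path is closed by a direct edge.
Euclidean: no — w0 R w2 and w0 R w1, but not w2 R w1.
Only transitive holds.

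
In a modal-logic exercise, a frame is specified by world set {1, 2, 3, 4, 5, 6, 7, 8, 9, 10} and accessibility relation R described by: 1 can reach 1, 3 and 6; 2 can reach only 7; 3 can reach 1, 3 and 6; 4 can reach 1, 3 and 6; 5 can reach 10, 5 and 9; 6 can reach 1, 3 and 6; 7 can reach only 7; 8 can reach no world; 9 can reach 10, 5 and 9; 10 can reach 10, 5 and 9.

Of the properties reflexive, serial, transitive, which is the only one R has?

Reflexive: no — 2 is not related to itself.
Serial: no — 8 has no R-successor.
Transitive: yes — every two-step R-path is closed by a direct edge.
Only transitive holds.

transitive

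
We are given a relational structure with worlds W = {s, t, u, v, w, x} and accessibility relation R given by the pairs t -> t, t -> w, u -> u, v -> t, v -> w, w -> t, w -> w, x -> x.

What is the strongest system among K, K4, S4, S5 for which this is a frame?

K4

Transitive (axiom 4): yes — every two-step R-path is closed by a direct edge.
Reflexive (axiom T): no — s is not related to itself.
Euclidean (axiom 5): yes — any two successors of a common world are R-related.
So F validates K, K4; S4 would additionally require R to be reflexive. The strongest is K4.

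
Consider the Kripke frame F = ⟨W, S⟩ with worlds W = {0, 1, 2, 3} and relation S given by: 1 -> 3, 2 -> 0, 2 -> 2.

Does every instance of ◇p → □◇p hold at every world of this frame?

Axiom 5 corresponds to the accessibility relation being Euclidean.
Euclidean: no — 1 S 3 and 1 S 3, but not 3 S 3.

No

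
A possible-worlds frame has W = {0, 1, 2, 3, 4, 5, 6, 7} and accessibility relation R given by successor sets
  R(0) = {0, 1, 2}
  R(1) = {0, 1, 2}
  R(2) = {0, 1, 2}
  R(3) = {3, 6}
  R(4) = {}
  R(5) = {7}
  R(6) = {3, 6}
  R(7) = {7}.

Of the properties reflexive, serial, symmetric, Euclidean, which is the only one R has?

Euclidean

Reflexive: no — 4 is not related to itself.
Serial: no — 4 has no R-successor.
Symmetric: no — 5 R 7 but not 7 R 5.
Euclidean: yes — any two successors of a common world are R-related.
Only Euclidean holds.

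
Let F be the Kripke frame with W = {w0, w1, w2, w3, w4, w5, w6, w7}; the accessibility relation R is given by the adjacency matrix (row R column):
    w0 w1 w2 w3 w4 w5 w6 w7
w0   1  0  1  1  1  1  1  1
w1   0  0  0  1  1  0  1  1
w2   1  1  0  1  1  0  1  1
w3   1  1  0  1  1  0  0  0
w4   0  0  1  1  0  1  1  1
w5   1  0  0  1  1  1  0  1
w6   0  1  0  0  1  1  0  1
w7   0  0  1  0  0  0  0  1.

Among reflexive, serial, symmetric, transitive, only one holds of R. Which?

serial

Reflexive: no — w1 is not related to itself.
Serial: yes — every world has a successor (e.g. w0 R w0).
Symmetric: no — w0 R w4 but not w4 R w0.
Transitive: no — w0 R w2 and w2 R w1, but not w0 R w1.
Only serial holds.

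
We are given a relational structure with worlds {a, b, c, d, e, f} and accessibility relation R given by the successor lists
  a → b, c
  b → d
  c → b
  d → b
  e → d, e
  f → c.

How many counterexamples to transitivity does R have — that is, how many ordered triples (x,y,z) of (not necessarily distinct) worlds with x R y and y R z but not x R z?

6

Enumerating: (a,b,d), (b,d,b), (c,b,d), (d,b,d), (e,d,b), (f,c,b).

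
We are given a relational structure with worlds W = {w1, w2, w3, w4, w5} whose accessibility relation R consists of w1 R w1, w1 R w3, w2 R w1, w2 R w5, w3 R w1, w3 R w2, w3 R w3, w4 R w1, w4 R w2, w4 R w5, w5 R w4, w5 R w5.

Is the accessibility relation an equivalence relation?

Reflexive: no — w2 is not related to itself.
Symmetric: no — w2 R w1 but not w1 R w2.
Transitive: no — w1 R w3 and w3 R w2, but not w1 R w2.
So R is not an equivalence relation.

No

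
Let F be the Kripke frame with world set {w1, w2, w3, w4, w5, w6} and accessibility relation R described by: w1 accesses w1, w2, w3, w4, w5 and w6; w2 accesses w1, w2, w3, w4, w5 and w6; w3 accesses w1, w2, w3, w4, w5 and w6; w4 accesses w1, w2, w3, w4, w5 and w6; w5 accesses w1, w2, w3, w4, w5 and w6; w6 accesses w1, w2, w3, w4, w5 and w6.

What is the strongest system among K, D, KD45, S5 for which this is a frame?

S5

Serial (axiom D): yes — every world has a successor (e.g. w1 R w1).
Euclidean (axiom 5): yes — any two successors of a common world are R-related.
Transitive (axiom 4): yes — every two-step R-path is closed by a direct edge.
Reflexive (axiom T): yes — every world is R-related to itself.
So F validates K, D, KD45, S5. The strongest is S5.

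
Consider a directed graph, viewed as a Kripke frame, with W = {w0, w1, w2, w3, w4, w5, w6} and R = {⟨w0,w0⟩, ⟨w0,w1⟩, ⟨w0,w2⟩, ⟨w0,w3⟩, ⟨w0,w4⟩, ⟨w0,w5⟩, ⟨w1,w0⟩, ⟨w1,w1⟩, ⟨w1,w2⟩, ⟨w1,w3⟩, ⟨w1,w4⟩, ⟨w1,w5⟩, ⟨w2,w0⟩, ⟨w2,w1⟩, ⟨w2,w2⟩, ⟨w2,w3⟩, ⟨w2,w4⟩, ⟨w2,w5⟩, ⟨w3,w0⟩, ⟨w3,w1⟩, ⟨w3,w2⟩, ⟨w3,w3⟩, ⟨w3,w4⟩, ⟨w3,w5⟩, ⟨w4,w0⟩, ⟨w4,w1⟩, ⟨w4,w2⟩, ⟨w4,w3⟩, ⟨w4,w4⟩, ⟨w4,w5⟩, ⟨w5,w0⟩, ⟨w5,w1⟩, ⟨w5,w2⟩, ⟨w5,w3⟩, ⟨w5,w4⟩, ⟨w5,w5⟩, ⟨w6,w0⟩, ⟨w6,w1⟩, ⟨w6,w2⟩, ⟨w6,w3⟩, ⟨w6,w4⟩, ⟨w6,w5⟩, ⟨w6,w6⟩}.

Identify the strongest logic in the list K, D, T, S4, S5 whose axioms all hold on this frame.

Serial (axiom D): yes — every world has a successor (e.g. w0 R w0).
Reflexive (axiom T): yes — every world is R-related to itself.
Transitive (axiom 4): yes — every two-step R-path is closed by a direct edge.
Euclidean (axiom 5): no — w6 R w0 and w6 R w6, but not w0 R w6.
So F validates K, D, T, S4; S5 would additionally require R to be Euclidean. The strongest is S4.

S4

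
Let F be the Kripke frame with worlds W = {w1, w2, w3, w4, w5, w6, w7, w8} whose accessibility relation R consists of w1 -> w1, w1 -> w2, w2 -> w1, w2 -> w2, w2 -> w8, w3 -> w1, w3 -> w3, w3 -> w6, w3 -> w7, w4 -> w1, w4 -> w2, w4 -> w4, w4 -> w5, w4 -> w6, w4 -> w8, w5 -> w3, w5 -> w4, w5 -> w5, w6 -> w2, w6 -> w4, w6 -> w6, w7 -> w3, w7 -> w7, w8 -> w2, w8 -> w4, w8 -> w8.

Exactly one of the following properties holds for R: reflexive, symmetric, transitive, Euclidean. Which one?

reflexive

Reflexive: yes — every world is R-related to itself.
Symmetric: no — w3 R w1 but not w1 R w3.
Transitive: no — w1 R w2 and w2 R w8, but not w1 R w8.
Euclidean: no — w2 R w1 and w2 R w8, but not w1 R w8.
Only reflexive holds.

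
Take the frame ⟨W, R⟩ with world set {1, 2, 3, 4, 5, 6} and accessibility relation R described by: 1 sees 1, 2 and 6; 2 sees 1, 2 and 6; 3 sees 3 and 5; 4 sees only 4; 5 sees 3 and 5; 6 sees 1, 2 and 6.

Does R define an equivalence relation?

Reflexive: yes — every world is R-related to itself.
Symmetric: yes — every pair in R has its reverse in R.
Transitive: yes — every two-step R-path is closed by a direct edge.
So R is an equivalence relation.

Yes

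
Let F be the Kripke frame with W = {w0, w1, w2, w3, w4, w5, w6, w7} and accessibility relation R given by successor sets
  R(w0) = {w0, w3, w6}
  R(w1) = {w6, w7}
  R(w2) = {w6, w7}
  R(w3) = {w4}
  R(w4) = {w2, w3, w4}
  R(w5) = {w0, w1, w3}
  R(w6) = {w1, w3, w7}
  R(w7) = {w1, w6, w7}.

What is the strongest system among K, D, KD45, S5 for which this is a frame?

Serial (axiom D): yes — every world has a successor (e.g. w0 R w0).
Euclidean (axiom 5): no — w0 R w3 and w0 R w6, but not w3 R w6.
Transitive (axiom 4): no — w0 R w3 and w3 R w4, but not w0 R w4.
Reflexive (axiom T): no — w1 is not related to itself.
So F validates K, D; KD45 would additionally require R to be Euclidean and transitive. The strongest is D.

D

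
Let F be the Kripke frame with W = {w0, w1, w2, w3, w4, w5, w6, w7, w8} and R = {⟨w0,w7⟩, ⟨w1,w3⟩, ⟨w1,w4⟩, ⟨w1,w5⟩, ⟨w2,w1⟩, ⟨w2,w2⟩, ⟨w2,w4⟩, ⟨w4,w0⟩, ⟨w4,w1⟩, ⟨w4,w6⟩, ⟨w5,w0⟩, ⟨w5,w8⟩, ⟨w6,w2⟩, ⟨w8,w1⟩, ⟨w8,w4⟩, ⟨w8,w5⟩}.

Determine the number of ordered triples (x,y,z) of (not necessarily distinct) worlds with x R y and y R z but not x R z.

Enumerating: (w1,w4,w0), (w1,w4,w1), (w1,w4,w6), (w1,w5,w0), (w1,w5,w8), (w2,w1,w3), (w2,w1,w5), (w2,w4,w0), (w2,w4,w6), (w4,w0,w7), (w4,w1,w3), (w4,w1,w4), … and 13 more.
Total: 25.

25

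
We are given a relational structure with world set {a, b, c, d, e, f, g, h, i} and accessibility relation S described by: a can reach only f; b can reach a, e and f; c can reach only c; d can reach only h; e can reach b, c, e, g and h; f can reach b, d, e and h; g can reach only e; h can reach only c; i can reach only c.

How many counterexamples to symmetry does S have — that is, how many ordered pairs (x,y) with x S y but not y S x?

10

Enumerating: (a,f), (b,a), (d,h), (e,c), (e,h), (f,d), (f,e), (f,h), (h,c), (i,c).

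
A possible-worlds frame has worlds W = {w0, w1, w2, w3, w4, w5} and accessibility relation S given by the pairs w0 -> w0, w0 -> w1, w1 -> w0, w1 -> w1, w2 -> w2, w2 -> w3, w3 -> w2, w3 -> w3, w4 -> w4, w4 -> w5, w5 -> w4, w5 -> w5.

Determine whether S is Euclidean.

Euclidean: yes — any two successors of a common world are S-related.

Yes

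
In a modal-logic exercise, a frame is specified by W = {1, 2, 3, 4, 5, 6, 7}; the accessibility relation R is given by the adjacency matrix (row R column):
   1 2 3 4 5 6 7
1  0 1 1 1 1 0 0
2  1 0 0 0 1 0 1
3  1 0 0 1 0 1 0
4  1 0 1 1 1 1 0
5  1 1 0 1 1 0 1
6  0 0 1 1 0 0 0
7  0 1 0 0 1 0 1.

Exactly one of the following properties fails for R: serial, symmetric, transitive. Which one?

transitive

Serial: yes — every world has a successor (e.g. 1 R 2).
Symmetric: yes — every pair in R has its reverse in R.
Transitive: no — 1 R 2 and 2 R 7, but not 1 R 7.
Only transitive fails.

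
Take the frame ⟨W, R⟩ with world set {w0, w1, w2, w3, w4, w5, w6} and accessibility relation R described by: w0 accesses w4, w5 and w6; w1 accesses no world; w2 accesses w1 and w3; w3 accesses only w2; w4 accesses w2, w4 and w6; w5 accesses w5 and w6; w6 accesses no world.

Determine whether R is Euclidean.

Euclidean: no — w0 R w4 and w0 R w5, but not w4 R w5.

No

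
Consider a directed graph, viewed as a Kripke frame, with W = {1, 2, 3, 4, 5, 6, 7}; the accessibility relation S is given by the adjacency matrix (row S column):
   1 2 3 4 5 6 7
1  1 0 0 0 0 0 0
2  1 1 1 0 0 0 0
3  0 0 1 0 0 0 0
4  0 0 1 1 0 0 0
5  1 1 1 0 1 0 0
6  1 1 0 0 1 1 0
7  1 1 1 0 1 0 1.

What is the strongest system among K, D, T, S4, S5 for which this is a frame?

T

Serial (axiom D): yes — every world has a successor (e.g. 1 S 1).
Reflexive (axiom T): yes — every world is S-related to itself.
Transitive (axiom 4): no — 6 S 2 and 2 S 3, but not 6 S 3.
Euclidean (axiom 5): no — 2 S 1 and 2 S 3, but not 1 S 3.
So F validates K, D, T; S4 would additionally require S to be transitive. The strongest is T.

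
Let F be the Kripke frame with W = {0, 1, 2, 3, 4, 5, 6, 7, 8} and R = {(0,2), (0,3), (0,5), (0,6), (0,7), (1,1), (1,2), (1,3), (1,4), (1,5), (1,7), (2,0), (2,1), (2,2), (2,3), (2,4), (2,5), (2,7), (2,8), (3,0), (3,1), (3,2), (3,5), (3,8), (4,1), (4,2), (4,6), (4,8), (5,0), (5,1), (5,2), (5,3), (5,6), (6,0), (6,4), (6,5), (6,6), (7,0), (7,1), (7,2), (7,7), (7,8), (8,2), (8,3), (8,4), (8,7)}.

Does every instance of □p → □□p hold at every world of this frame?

No

Axiom 4 corresponds to the accessibility relation being transitive.
Transitive: no — 0 R 2 and 2 R 1, but not 0 R 1.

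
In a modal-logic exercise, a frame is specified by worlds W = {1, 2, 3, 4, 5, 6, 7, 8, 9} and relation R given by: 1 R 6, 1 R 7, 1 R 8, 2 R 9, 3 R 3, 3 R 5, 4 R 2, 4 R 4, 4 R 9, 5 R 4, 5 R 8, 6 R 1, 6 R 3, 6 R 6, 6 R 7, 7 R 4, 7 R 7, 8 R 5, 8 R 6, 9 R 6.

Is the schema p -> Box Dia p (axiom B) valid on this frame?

By correspondence theory, B is valid on a frame iff R is symmetric.
Symmetric: no — 1 R 7 but not 7 R 1.

No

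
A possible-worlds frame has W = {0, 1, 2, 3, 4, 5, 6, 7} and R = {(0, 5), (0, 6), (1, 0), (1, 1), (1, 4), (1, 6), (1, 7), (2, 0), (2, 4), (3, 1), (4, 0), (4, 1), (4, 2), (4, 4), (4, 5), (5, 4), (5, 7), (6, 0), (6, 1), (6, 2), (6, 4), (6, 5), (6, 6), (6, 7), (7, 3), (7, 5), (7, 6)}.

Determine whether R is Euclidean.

No

Euclidean: no — 0 R 5 and 0 R 6, but not 5 R 6.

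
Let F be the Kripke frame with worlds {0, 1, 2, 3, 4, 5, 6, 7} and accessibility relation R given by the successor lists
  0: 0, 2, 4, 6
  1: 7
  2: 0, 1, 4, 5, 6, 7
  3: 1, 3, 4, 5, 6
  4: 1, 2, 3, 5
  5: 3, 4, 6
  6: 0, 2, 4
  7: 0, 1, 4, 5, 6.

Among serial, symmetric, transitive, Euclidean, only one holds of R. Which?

Serial: yes — every world has a successor (e.g. 0 R 0).
Symmetric: no — 0 R 4 but not 4 R 0.
Transitive: no — 0 R 2 and 2 R 1, but not 0 R 1.
Euclidean: no — 0 R 4 and 0 R 6, but not 4 R 6.
Only serial holds.

serial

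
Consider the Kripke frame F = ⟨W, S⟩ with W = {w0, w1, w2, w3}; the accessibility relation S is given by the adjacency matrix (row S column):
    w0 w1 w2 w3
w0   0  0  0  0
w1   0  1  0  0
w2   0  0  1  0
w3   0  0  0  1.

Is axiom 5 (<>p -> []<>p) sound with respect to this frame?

Yes

By correspondence theory, 5 is valid on a frame iff S is Euclidean.
Euclidean: yes — any two successors of a common world are S-related.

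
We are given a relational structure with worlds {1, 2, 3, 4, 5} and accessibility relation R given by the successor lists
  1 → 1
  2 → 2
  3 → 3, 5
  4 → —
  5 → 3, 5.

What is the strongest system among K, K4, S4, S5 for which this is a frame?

Transitive (axiom 4): yes — every two-step R-path is closed by a direct edge.
Reflexive (axiom T): no — 4 is not related to itself.
Euclidean (axiom 5): yes — any two successors of a common world are R-related.
So F validates K, K4; S4 would additionally require R to be reflexive. The strongest is K4.

K4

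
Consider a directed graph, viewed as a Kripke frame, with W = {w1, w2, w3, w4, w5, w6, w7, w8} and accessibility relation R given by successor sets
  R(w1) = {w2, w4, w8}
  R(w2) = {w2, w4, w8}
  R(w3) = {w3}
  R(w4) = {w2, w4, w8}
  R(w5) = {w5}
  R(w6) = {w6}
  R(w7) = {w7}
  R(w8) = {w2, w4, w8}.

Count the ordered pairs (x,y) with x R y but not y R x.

Enumerating: (w1,w2), (w1,w4), (w1,w8).

3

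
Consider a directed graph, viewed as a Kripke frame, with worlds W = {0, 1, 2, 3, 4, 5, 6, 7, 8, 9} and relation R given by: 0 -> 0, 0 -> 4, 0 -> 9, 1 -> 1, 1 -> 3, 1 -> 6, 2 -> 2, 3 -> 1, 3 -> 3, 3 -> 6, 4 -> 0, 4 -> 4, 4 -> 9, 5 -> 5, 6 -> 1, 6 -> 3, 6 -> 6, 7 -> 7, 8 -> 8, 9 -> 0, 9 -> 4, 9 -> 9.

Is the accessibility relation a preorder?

Yes

Reflexive: yes — every world is R-related to itself.
Transitive: yes — every two-step R-path is closed by a direct edge.
So R is a preorder.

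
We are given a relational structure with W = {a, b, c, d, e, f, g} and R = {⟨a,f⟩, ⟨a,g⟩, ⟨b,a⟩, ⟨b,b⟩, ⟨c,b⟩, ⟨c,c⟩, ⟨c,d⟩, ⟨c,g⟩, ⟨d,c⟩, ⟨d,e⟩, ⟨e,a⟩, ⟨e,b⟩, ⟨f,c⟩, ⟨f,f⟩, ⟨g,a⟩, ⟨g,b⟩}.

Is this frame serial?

Yes

Serial: yes — every world has a successor (e.g. a R f).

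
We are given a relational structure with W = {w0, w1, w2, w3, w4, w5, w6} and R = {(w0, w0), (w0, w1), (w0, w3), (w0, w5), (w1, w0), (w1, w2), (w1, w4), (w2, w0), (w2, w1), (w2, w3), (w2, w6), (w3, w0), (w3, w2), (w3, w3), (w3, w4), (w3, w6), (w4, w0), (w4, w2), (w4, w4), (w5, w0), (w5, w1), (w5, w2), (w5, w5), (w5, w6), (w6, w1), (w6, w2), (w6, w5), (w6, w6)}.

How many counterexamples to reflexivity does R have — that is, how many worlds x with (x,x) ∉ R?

Enumerating: w1, w2.

2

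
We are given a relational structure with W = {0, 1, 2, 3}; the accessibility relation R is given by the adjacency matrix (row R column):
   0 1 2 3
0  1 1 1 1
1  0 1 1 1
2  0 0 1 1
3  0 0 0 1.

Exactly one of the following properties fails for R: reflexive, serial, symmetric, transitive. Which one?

symmetric

Reflexive: yes — every world is R-related to itself.
Serial: yes — every world has a successor (e.g. 0 R 0).
Symmetric: no — 0 R 1 but not 1 R 0.
Transitive: yes — every two-step R-path is closed by a direct edge.
Only symmetric fails.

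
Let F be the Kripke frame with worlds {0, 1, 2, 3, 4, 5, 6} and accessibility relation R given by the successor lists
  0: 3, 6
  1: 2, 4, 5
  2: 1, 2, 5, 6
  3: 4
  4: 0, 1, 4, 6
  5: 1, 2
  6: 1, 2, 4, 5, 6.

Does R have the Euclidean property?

No

Euclidean: no — 0 R 3 and 0 R 6, but not 3 R 6.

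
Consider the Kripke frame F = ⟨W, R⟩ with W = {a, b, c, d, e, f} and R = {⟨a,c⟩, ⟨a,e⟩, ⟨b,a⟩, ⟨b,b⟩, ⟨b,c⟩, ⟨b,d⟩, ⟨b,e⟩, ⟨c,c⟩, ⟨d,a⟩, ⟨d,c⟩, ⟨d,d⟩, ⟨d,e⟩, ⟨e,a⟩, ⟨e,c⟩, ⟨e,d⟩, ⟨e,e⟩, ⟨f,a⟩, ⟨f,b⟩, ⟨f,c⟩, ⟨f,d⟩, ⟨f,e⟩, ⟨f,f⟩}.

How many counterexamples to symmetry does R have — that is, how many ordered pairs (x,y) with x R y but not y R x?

13

Enumerating: (a,c), (b,a), (b,c), (b,d), (b,e), (d,a), (d,c), (e,c), (f,a), (f,b), (f,c), (f,d), (f,e).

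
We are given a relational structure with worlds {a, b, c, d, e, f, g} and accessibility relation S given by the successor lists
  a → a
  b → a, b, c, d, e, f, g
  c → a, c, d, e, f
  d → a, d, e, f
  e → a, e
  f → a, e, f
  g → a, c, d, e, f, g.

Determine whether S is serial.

Yes

Serial: yes — every world has a successor (e.g. a S a).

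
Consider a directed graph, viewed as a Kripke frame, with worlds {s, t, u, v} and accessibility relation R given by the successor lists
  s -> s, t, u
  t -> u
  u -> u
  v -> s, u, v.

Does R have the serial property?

Yes

Serial: yes — every world has a successor (e.g. s R s).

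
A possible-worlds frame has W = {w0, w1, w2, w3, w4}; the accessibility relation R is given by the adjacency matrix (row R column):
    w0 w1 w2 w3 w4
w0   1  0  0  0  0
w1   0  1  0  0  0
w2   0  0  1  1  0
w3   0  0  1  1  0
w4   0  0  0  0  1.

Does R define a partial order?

No

Reflexive: yes — every world is R-related to itself.
Transitive: yes — every two-step R-path is closed by a direct edge.
Antisymmetric: no — w2 R w3 and w3 R w2 with w2 ≠ w3.
So R is not a partial order.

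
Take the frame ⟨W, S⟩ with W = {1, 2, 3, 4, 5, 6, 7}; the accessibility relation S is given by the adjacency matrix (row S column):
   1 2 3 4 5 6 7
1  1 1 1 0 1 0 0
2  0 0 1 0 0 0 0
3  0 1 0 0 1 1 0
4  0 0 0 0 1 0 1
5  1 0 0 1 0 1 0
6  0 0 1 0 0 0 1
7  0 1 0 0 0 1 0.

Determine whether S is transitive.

No

Transitive: no — 1 S 3 and 3 S 6, but not 1 S 6.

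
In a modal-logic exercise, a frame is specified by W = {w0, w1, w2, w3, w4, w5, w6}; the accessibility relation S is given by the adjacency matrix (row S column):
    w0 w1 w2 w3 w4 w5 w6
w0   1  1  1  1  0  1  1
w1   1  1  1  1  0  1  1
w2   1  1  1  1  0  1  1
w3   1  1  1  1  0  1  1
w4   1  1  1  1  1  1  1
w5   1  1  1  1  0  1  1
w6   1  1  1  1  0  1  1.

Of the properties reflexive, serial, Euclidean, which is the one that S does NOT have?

Reflexive: yes — every world is S-related to itself.
Serial: yes — every world has a successor (e.g. w0 S w0).
Euclidean: no — w4 S w0 and w4 S w4, but not w0 S w4.
Only Euclidean fails.

Euclidean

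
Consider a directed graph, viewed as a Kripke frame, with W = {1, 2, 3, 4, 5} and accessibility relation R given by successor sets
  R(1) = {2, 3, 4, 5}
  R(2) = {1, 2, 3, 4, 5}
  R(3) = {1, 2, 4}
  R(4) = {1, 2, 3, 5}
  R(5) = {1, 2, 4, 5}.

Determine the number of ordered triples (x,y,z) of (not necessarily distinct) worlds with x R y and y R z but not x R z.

Enumerating: (1,2,1), (1,3,1), (1,4,1), (1,5,1), (3,1,3), (3,1,5), (3,2,3), (3,2,5), (3,4,3), (3,4,5), (4,1,4), (4,2,4), (4,3,4), (4,5,4), (5,1,3), (5,2,3), (5,4,3).

17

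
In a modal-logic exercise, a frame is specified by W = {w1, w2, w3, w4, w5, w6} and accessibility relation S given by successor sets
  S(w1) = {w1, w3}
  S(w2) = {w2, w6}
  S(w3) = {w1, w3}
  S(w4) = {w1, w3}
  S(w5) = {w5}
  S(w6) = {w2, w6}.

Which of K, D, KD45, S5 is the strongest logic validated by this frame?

Serial (axiom D): yes — every world has a successor (e.g. w1 S w1).
Euclidean (axiom 5): yes — any two successors of a common world are S-related.
Transitive (axiom 4): yes — every two-step S-path is closed by a direct edge.
Reflexive (axiom T): no — w4 is not related to itself.
So F validates K, D, KD45; S5 would additionally require S to be reflexive. The strongest is KD45.

KD45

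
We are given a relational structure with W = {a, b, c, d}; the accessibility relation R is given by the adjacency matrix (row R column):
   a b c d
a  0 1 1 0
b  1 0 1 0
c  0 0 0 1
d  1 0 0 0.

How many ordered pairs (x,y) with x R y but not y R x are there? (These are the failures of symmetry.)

4

Enumerating: (a,c), (b,c), (c,d), (d,a).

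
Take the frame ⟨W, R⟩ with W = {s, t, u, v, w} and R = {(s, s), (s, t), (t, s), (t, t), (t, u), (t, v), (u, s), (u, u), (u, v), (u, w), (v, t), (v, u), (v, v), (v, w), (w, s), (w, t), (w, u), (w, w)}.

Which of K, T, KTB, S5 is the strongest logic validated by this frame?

T

Reflexive (axiom T): yes — every world is R-related to itself.
Symmetric (axiom B): no — t R u but not u R t.
Euclidean (axiom 5): no — t R s and t R u, but not s R u.
So F validates K, T; KTB would additionally require R to be symmetric. The strongest is T.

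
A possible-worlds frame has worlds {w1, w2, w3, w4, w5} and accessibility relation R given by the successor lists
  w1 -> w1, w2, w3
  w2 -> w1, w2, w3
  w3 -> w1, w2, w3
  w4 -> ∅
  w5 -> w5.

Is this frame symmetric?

Symmetric: yes — every pair in R has its reverse in R.

Yes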